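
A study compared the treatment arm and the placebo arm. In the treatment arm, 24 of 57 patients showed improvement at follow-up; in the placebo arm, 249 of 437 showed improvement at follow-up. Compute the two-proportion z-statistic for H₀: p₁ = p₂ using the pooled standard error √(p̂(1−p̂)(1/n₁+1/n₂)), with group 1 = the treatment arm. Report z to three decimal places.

Sample proportions: p̂₁ = 24/57 = 0.42105 and p̂₂ = 249/437 = 0.56979.
Pooling: p̂ = 273/494 = 0.55263.
Pooled SE = √[0.2472299·0.01983219] ≈ 0.070022.
z = (p̂₁ − p̂₂)/SE = (0.42105 − 0.56979)/0.070022 = -0.14874/0.070022 = -2.124.

z = -2.124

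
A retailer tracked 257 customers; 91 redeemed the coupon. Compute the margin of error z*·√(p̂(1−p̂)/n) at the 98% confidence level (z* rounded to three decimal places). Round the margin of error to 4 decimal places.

Sample proportion p̂ = 91/257 = 0.35409.
SE(p̂) = √(0.35409·0.64591/257) = 0.029831.
For 98% confidence, z* = 2.326.
Margin of error = z*·SE = 2.326 × 0.029831 = 0.0694.

ME = 0.0694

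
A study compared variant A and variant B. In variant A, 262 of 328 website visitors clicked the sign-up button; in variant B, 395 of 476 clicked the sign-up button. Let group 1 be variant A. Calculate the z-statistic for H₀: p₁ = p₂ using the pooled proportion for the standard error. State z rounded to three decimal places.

z = -1.119

Sample proportions: p̂₁ = 262/328 = 0.79878 and p̂₂ = 395/476 = 0.82983.
Pooling: p̂ = 657/804 = 0.81716.
SE = √[p̂(1−p̂)(1/n₁+1/n₂)] = √[0.81716·0.18284·(1/328+1/476)] ≈ 0.027738.
z = (p̂₁ − p̂₂)/SE = (0.79878 − 0.82983)/0.027738 = -0.03105/0.027738 = -1.119.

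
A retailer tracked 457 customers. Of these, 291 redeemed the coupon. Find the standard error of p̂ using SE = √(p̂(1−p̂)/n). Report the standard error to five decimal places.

SE = 0.02250

p̂ = 291/457 = 0.63676.
p̂(1−p̂) = 0.63676·0.36324 = 0.231297.
SE = √(0.231297/457) = √0.000506120 = 0.02250.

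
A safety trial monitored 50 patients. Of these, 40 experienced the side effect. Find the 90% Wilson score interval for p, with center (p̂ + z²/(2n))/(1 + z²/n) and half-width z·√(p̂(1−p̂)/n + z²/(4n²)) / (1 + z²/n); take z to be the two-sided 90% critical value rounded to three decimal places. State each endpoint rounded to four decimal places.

p̂ = 40/50 = 0.80000; z = 1.645, so z² = 2.706025.
1 + z²/n = 1.054121.
Adjusted center: (0.80000 + z²/(2n))/1.054121 = 0.78460.
Radicand: p̂(1−p̂)/n + z²/(4n²) = 0.003200000 + 0.000270603 = 0.003470603.
Half-width = z·√(radicand)/denom = 1.645·0.058912/1.054121 = 0.09193.
Interval: 0.78460 ± 0.09193 → (0.6927, 0.8765).

(0.6927, 0.8765)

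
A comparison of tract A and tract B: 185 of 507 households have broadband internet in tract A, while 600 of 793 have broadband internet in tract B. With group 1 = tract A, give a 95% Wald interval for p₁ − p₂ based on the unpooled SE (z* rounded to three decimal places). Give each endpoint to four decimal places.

p̂₁ = 185/507 = 0.36489, p̂₂ = 600/793 = 0.75662; p̂₁ − p̂₂ = -0.39173.
SE = √(0.000457092 + 0.000232214) = √0.000689306 = 0.026255.
z* = 1.960 at the 95% level. Margin of error = 0.05146.
Interval: -0.39173 ± 0.05146 → (-0.4432, -0.3403).

(-0.4432, -0.3403)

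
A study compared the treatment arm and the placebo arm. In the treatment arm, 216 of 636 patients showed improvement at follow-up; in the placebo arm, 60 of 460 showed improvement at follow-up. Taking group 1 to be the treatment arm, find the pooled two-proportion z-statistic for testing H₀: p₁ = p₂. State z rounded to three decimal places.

p̂₁ = 216/636 = 0.33962, p̂₂ = 60/460 = 0.13043.
Pooled p̂ = (216+60)/(636+460) = 276/1096 = 0.25182.
SE = √[p̂(1−p̂)(1/n₁+1/n₂)] = √[0.25182·0.74818·(1/636+1/460)] ≈ 0.026567.
z = 0.20919/0.026567 = 7.874.

z = 7.874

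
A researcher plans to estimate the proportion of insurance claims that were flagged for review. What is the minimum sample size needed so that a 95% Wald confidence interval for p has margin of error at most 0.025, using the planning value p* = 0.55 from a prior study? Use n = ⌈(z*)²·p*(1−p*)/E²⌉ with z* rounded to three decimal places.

n = 1522

z* = 1.960 at the 95% level.
p*(1−p*) = 0.2475.
(z*)²·p*(1−p*)/E² = 3.841600·0.2475/0.000625 = 1521.274.
⌈1521.274⌉ = 1522.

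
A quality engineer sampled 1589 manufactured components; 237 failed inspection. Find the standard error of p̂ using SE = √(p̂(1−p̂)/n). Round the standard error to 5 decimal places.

SE = 0.00894

With x = 237 successes in n = 1589, p̂ = 0.14915.
p̂(1−p̂) = 0.14915·0.85085 = 0.126904.
SE = √(0.126904/1589) = 0.00894.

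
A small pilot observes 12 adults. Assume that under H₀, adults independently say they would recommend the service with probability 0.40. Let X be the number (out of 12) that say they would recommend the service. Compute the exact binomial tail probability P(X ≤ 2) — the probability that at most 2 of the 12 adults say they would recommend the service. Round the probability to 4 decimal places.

P = 0.0834

X ~ Binomial(n=12, p=0.40).
P(X ≤ 2) = C(12,0)·0.40^0·0.60^12 + C(12,1)·0.40^1·0.60^11 + C(12,2)·0.40^2·0.60^10.
= 0.002177 + 0.017414 + 0.063852 = 0.0834.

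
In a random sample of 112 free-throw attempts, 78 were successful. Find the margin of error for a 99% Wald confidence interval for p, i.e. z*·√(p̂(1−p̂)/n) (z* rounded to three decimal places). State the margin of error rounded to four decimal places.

ME = 0.1119

p̂ = 78/112 = 0.69643.
SE(p̂) = √(0.69643·0.30357/112) = 0.043447.
z* = 2.576 at the 99% level.
Margin of error = z*·SE = 2.576 × 0.043447 = 0.1119.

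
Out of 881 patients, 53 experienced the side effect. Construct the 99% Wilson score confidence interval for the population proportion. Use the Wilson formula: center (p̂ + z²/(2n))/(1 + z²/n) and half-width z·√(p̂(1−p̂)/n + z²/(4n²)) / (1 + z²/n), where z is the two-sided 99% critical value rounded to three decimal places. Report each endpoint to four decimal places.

Here p̂ = 53/881 = 0.06016 and z = 2.576 (z² = 6.635776).
Denominator 1 + z²/n = 1 + 6.635776/881 = 1.007532.
Center = (0.06016 + 0.003766)/1.007532 = 0.06345.
Radicand: p̂(1−p̂)/n + z²/(4n²) = 0.000064177 + 0.000002137 = 0.000066314.
Half-width = z·√(radicand)/denom = 2.576·0.008143/1.007532 = 0.02082.
CI: 0.06345 ± 0.02082 = (0.0426, 0.0843).

(0.0426, 0.0843)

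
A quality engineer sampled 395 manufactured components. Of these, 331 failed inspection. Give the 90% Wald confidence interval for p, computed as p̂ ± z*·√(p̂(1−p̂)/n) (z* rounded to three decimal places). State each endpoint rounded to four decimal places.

(0.8075, 0.8685)

p̂ = 331/395 = 0.83797.
SE = √(p̂(1−p̂)/n) = √(0.135773/395) = 0.018540.
For 90% confidence, z* = 1.645.
Margin of error: 1.645 × 0.018540 = 0.03050.
So the interval runs from 0.8075 to 0.8685.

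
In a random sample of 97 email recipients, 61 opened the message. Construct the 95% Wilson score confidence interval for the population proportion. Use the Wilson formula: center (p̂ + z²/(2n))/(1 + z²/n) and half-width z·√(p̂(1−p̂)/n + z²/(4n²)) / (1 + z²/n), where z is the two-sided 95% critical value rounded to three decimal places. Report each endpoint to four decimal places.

Here p̂ = 61/97 = 0.62887 and z = 1.960 (z² = 3.841600).
1 + z²/n = 1.039604.
Center = (0.62887 + 0.019802)/1.039604 = 0.62396.
Radicand: p̂(1−p̂)/n + z²/(4n²) = 0.002406119 + 0.000102072 = 0.002508191.
Half-width = 1.960·√0.002508191/1.039604 = 0.09442.
So the interval runs from 0.5295 to 0.7184.

(0.5295, 0.7184)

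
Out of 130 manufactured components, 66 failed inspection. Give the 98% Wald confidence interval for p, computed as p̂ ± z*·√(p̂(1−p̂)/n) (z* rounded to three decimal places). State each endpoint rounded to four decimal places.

(0.4057, 0.6097)

Sample proportion p̂ = 66/130 = 0.50769.
SE(p̂) = √(0.50769·0.49231/130) = 0.043848.
z* = 2.326 at the 98% level.
Margin = 2.326·0.043848 = 0.10199.
CI: 0.50769 ± 0.10199 = (0.4057, 0.6097).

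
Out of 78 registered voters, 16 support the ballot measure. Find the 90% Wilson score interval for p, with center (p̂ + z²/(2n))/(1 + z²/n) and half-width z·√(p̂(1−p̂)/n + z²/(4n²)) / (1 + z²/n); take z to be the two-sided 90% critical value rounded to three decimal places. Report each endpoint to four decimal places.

p̂ = 16/78 = 0.20513; z = 1.645, so z² = 2.706025.
Denominator 1 + z²/n = 1 + 2.706025/78 = 1.034693.
Center = (0.20513 + 0.017346)/1.034693 = 0.21502.
Radicand: p̂(1−p̂)/n + z²/(4n²) = 0.002090393 + 0.000111194 = 0.002201587.
Half-width = z·√(radicand)/denom = 1.645·0.046921/1.034693 = 0.07460.
Interval: 0.21502 ± 0.07460 → (0.1404, 0.2896).

(0.1404, 0.2896)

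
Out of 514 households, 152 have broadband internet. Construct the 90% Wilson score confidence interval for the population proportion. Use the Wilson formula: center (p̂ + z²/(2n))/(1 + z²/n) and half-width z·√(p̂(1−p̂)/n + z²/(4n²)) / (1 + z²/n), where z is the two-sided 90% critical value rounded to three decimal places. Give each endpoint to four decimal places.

(0.2637, 0.3298)

p̂ = 152/514 = 0.29572; z = 1.645, so z² = 2.706025.
1 + z²/n = 1.005265.
Adjusted center: (0.29572 + z²/(2n))/1.005265 = 0.29679.
Radicand: p̂(1−p̂)/n + z²/(4n²) = 0.000405194 + 0.000002561 = 0.000407755.
Half-width = z·√(radicand)/denom = 1.645·0.020193/1.005265 = 0.03304.
Interval: 0.29679 ± 0.03304 → (0.2637, 0.3298).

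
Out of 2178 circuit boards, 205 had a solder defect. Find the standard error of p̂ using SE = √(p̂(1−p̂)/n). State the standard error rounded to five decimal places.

SE = 0.00626

With x = 205 successes in n = 2178, p̂ = 0.09412.
p̂(1−p̂) = 0.09412·0.90588 = 0.085261.
SE = √(0.085261/2178) = 0.00626.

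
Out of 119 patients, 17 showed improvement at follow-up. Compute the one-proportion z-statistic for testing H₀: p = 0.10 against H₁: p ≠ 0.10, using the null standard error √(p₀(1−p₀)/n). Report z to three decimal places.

The sample proportion is 17/119 = 0.14286.
Null standard error: √(0.10·0.90/119) = √0.000756303 = 0.027501.
z = (p̂ − p₀)/SE = (0.14286 − 0.10)/0.027501 = 1.558.

z = 1.558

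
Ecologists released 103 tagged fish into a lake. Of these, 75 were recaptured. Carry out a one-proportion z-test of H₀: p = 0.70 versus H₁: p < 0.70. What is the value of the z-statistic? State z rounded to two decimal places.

z = 0.62

The sample proportion is 75/103 = 0.72816.
Under H₀, SE = √(p₀(1−p₀)/n) = √(0.70·0.30/103) = √0.002038835 = 0.045153.
Test statistic: z = 0.02816/0.045153 = 0.62.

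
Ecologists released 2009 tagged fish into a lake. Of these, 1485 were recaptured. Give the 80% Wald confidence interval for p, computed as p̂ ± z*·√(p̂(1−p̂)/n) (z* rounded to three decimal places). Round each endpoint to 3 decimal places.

(0.727, 0.752)

Sample proportion p̂ = 1485/2009 = 0.73917.
SE = √(p̂(1−p̂)/n) = √(0.192796/2009) = 0.009796.
The 80% critical value is z* = 1.282.
Margin = 1.282·0.009796 = 0.01256.
So the interval runs from 0.727 to 0.752.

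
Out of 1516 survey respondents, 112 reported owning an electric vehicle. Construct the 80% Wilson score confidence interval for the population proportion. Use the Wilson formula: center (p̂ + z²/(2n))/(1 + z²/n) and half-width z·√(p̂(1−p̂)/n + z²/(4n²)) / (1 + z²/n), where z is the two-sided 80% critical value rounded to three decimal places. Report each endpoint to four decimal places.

(0.0657, 0.0830)

p̂ = 112/1516 = 0.07388; z = 1.282, so z² = 1.643524.
Denominator 1 + z²/n = 1 + 1.643524/1516 = 1.001084.
Adjusted center: (0.07388 + z²/(2n))/1.001084 = 0.07434.
Radicand: p̂(1−p̂)/n + z²/(4n²) = 0.000045132 + 0.000000179 = 0.000045311.
Half-width = z·√(radicand)/denom = 1.282·0.006731/1.001084 = 0.00862.
Interval: 0.07434 ± 0.00862 → (0.0657, 0.0830).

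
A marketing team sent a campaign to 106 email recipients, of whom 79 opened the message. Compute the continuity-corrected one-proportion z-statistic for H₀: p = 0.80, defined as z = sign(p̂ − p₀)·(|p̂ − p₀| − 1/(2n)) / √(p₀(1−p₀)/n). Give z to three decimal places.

z = -1.287

With x = 79 successes in n = 106, p̂ = 0.74528. p̂ − p₀ = -0.054717.
Continuity correction 1/(2n) = 1/212 = 0.004717.
Corrected numerator: |-0.054717| − 0.004717 = 0.050000.
Null standard error: √(0.80·0.20/106) = √0.001509434 = 0.038851.
z = (−)0.050000/0.038851 = -1.287.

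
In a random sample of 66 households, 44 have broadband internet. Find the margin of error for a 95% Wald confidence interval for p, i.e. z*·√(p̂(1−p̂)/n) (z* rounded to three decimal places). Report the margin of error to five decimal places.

With x = 44 successes in n = 66, p̂ = 0.66667.
SE(p̂) = √(0.66667·0.33333/66) = 0.058026.
For 95% confidence, z* = 1.960.
ME = 1.960·0.058026 = 0.11373.

ME = 0.11373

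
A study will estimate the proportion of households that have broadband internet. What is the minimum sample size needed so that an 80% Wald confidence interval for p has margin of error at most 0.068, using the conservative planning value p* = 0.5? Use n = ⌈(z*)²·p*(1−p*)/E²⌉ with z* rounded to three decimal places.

For 80% confidence, z* = 1.282.
p*(1−p*) = 0.2500.
(z*)²·p*(1−p*)/E² = 1.643524·0.2500/0.004624 = 88.858.
Rounding up, n = 89.

n = 89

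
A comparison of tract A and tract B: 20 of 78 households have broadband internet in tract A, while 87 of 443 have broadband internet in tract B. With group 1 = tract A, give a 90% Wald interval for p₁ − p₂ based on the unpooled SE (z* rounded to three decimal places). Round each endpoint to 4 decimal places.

p̂₁ = 20/78 = 0.25641, p̂₂ = 87/443 = 0.19639; p̂₁ − p̂₂ = 0.06002.
SE = √(0.002444411 + 0.000356253) = √0.002800664 = 0.052921.
For 90% confidence, z* = 1.645. Margin = 1.645·0.052921 = 0.08706.
So the interval runs from -0.0270 to 0.1471.

(-0.0270, 0.1471)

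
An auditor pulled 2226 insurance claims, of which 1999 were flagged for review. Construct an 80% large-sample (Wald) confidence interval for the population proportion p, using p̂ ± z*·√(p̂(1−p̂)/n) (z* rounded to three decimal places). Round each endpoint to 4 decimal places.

Sample proportion p̂ = 1999/2226 = 0.89802.
Standard error of p̂: √(0.091577/2226) = √0.000041140 = 0.006414.
The 80% critical value is z* = 1.282.
Margin of error: 1.282 × 0.006414 = 0.00822.
So the interval runs from 0.8898 to 0.9062.

(0.8898, 0.9062)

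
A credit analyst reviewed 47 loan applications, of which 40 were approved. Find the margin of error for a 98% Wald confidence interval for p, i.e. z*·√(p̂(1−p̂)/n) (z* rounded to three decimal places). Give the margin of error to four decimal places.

ME = 0.1208

Sample proportion p̂ = 40/47 = 0.85106.
SE = √(p̂(1−p̂)/n) = √(0.126754/47) = 0.051932.
For 98% confidence, z* = 2.326.
ME = 2.326·0.051932 = 0.1208.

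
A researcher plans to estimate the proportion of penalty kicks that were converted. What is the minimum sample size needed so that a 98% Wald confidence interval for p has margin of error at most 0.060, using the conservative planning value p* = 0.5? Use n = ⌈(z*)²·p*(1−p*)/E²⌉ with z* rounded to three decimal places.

n = 376

The 98% critical value is z* = 2.326.
p*(1−p*) = 0.2500.
(z*)²·p*(1−p*)/E² = 5.410276·0.2500/0.003600 = 375.714.
⌈375.714⌉ = 376.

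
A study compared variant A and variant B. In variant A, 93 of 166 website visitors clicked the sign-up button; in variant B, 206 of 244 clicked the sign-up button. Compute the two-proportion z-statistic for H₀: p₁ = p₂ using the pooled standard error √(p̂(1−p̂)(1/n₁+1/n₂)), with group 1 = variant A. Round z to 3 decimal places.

p̂₁ = 93/166 = 0.56024, p̂₂ = 206/244 = 0.84426.
Pooling: p̂ = 299/410 = 0.72927.
SE = √[p̂(1−p̂)(1/n₁+1/n₂)] = √[0.72927·0.27073·(1/166+1/244)] ≈ 0.044705.
z = -0.28402/0.044705 = -6.353.

z = -6.353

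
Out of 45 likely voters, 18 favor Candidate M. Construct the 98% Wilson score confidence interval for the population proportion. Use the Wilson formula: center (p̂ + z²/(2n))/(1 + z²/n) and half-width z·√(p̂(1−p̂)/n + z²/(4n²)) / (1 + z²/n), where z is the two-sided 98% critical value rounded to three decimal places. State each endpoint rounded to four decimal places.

(0.2499, 0.5716)

Here p̂ = 18/45 = 0.40000 and z = 2.326 (z² = 5.410276).
Denominator 1 + z²/n = 1 + 5.410276/45 = 1.120228.
Adjusted center: (0.40000 + z²/(2n))/1.120228 = 0.41073.
Radicand: p̂(1−p̂)/n + z²/(4n²) = 0.005333333 + 0.000667935 = 0.006001268.
Half-width = z·√(radicand)/denom = 2.326·0.077468/1.120228 = 0.16085.
Interval: 0.41073 ± 0.16085 → (0.2499, 0.5716).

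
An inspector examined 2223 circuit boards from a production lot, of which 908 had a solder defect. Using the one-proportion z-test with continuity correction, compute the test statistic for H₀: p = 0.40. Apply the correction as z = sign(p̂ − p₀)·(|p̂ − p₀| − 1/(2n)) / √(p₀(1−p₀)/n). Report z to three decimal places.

With x = 908 successes in n = 2223, p̂ = 0.40846. p̂ − p₀ = 0.008457.
Continuity correction 1/(2n) = 1/4446 = 0.000225.
Corrected numerator: |0.008457| − 0.000225 = 0.008232.
SE₀ = √(0.40·0.60/2223) = 0.010390.
z = (+)0.008232/0.010390 = 0.792.

z = 0.792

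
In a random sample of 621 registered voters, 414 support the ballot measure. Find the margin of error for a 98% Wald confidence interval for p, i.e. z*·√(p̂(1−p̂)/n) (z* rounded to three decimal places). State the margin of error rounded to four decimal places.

Sample proportion p̂ = 414/621 = 0.66667.
Standard error of p̂: √(0.222222/621) = √0.000357846 = 0.018917.
For 98% confidence, z* = 2.326.
Margin of error = z*·SE = 2.326 × 0.018917 = 0.0440.

ME = 0.0440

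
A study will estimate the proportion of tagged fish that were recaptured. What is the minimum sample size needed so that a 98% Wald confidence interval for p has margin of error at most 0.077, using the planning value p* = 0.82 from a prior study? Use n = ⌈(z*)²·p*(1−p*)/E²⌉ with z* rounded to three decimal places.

The 98% critical value is z* = 2.326.
p*(1−p*) = 0.1476.
Required n before rounding: 5.410276 × 0.1476 / 0.077² = 134.687.
⌈134.687⌉ = 135.

n = 135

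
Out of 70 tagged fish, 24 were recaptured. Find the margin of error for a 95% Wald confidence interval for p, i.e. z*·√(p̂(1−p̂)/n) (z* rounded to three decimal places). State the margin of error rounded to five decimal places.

ME = 0.11120

Sample proportion p̂ = 24/70 = 0.34286.
Standard error of p̂: √(0.225306/70) = √0.003218659 = 0.056733.
The 95% critical value is z* = 1.960.
Margin of error = z*·SE = 1.960 × 0.056733 = 0.11120.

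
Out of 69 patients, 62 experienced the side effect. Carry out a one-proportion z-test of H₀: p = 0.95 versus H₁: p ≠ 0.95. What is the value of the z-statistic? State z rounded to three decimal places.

p̂ = 62/69 = 0.89855.
SE₀ = √(0.95·0.05/69) = 0.026237.
z = (0.89855 − 0.95)/0.026237 = -0.05145/0.026237 = -1.961.

z = -1.961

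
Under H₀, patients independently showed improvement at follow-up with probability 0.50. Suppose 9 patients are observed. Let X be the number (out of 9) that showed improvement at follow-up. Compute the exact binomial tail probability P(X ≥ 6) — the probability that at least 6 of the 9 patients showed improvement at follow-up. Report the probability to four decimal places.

X is binomial with n = 9 and p = 0.50.
P(X ≥ 6) = C(9,6)·0.50^6·0.50^3 + C(9,7)·0.50^7·0.50^2 + C(9,8)·0.50^8·0.50^1 + C(9,9)·0.50^9·0.50^0.
= 0.164062 + 0.070312 + 0.017578 + 0.001953 = 0.2539.

P = 0.2539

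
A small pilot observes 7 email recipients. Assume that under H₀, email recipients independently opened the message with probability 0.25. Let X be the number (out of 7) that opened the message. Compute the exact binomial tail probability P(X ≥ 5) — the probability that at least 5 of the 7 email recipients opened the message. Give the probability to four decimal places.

P = 0.0129

X is binomial with n = 7 and p = 0.25.
P(X ≥ 5) = C(7,5)·0.25^5·0.75^2 + C(7,6)·0.25^6·0.75^1 + C(7,7)·0.25^7·0.75^0.
= 0.011536 + 0.001282 + 0.000061 = 0.0129.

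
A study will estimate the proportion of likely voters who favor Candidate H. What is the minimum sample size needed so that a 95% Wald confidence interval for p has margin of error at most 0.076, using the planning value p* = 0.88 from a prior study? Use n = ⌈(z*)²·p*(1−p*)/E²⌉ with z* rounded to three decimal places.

The 95% critical value is z* = 1.960.
p*(1−p*) = 0.88·0.12 = 0.1056.
Required n before rounding: 3.841600 × 0.1056 / 0.076² = 70.234.
Rounding up, n = 71.

n = 71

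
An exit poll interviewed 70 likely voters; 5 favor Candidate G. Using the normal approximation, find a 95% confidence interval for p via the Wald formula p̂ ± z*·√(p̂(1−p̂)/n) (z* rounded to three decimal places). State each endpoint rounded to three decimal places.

The sample proportion is 5/70 = 0.07143.
SE = √(p̂(1−p̂)/n) = √(0.066327/70) = 0.030782.
The 95% critical value is z* = 1.960.
Margin = 1.960·0.030782 = 0.06033.
CI: 0.07143 ± 0.06033 = (0.011, 0.132).

(0.011, 0.132)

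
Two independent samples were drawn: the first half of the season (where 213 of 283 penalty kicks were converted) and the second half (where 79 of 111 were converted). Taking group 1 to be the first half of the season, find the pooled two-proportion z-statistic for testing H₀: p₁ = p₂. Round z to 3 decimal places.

z = 0.835

Sample proportions: p̂₁ = 213/283 = 0.75265 and p̂₂ = 79/111 = 0.71171.
Pooling: p̂ = 292/394 = 0.74112.
SE = √[p̂(1−p̂)(1/n₁+1/n₂)] = √[0.74112·0.25888·(1/283+1/111)] ≈ 0.049056.
z = (p̂₁ − p̂₂)/SE = (0.75265 − 0.71171)/0.049056 = 0.04094/0.049056 = 0.835.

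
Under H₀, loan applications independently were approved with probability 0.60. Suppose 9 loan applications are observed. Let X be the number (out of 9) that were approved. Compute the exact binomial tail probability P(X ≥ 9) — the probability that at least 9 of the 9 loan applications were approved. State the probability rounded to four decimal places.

P = 0.0101

X is binomial with n = 9 and p = 0.60.
P(X ≥ 9) = C(9,9)·0.60^9·0.40^0.
= 0.010078 = 0.0101.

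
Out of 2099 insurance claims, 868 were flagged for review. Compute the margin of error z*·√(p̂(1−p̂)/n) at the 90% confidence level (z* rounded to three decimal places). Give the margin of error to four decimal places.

ME = 0.0177

The sample proportion is 868/2099 = 0.41353.
SE(p̂) = √(0.41353·0.58647/2099) = 0.010749.
For 90% confidence, z* = 1.645.
So ME = 0.0177.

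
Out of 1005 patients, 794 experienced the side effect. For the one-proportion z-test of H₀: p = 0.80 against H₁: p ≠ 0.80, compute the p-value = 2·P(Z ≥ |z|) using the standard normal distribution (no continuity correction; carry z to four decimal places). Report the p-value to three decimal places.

With x = 794 successes in n = 1005, p̂ = 0.79005.
Null standard error: √(0.80·0.20/1005) = √0.000159204 = 0.012618.
z = (p̂ − p₀)/SE = (794/1005 − 0.80)/0.012618 ≈ -0.7886.
p-value = 2·P(Z ≥ |z|) with z = -0.7886 → 0.430.

p-value = 0.430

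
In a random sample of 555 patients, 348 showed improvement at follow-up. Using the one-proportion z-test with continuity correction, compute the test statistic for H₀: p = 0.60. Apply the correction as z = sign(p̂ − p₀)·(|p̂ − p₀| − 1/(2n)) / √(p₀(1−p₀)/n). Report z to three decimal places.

z = 1.256

Sample proportion p̂ = 348/555 = 0.62703. p̂ − p₀ = 0.027027.
1/(2n) = 0.000901.
Corrected numerator: |0.027027| − 0.000901 = 0.026126.
Null standard error: √(0.60·0.40/555) = √0.000432432 = 0.020795.
z = (+)0.026126/0.020795 = 1.256.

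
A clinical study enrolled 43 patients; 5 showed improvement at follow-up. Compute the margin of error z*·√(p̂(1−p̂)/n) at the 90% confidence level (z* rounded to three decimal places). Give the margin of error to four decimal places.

ME = 0.0804

The sample proportion is 5/43 = 0.11628.
SE = √(p̂(1−p̂)/n) = √(0.102758/43) = 0.048885.
The 90% critical value is z* = 1.645.
Margin of error = z*·SE = 1.645 × 0.048885 = 0.0804.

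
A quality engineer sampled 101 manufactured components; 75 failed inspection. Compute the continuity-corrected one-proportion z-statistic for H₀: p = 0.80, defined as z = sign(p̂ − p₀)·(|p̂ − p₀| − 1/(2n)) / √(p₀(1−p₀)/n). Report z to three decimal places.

p̂ = 75/101 = 0.74257. p̂ − p₀ = -0.057426.
1/(2n) = 0.004950.
Corrected numerator: |-0.057426| − 0.004950 = 0.052476.
Null standard error: √(0.80·0.20/101) = √0.001584158 = 0.039801.
z = −0.052476/0.039801 = -1.318.

z = -1.318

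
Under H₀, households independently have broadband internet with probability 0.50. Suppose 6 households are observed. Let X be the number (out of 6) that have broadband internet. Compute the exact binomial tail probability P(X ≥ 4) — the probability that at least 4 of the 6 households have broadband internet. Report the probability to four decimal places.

X is binomial with n = 6 and p = 0.50.
P(X ≥ 4) = C(6,4)·0.50^4·0.50^2 + C(6,5)·0.50^5·0.50^1 + C(6,6)·0.50^6·0.50^0.
= 0.234375 + 0.093750 + 0.015625 = 0.3438.

P = 0.3438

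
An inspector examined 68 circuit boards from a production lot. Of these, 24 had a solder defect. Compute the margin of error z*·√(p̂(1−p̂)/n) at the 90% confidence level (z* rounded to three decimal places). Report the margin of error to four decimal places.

ME = 0.0953

p̂ = 24/68 = 0.35294.
SE = √(p̂(1−p̂)/n) = √(0.228374/68) = 0.057952.
z* = 1.645 at the 90% level.
ME = 1.645·0.057952 = 0.0953.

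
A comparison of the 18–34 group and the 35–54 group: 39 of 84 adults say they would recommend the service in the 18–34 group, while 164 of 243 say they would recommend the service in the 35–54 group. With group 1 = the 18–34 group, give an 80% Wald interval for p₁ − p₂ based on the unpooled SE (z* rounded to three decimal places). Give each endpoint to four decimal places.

p̂₁ = 0.46429, p̂₂ = 0.67490, so the observed difference is -0.21061.
Unpooled SE = √(p̂₁(1−p̂₁)/n₁ + p̂₂(1−p̂₂)/n₂) = √(0.002961006 + 0.000902926) = 0.062161.
The 80% critical value is z* = 1.282. Margin of error = 0.07969.
So the interval runs from -0.2903 to -0.1309.

(-0.2903, -0.1309)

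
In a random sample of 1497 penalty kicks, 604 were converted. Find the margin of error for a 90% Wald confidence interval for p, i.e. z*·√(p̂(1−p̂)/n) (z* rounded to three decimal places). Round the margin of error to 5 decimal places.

p̂ = 604/1497 = 0.40347.
SE(p̂) = √(0.40347·0.59653/1497) = 0.012680.
The 90% critical value is z* = 1.645.
Margin of error = z*·SE = 1.645 × 0.012680 = 0.02086.

ME = 0.02086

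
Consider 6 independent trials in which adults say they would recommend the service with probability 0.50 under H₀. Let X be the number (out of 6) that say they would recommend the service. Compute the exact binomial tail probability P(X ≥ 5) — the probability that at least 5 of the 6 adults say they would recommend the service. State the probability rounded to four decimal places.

X is binomial with n = 6 and p = 0.50.
P(X ≥ 5) = C(6,5)·0.50^5·0.50^1 + C(6,6)·0.50^6·0.50^0.
= 0.093750 + 0.015625 = 0.1094.

P = 0.1094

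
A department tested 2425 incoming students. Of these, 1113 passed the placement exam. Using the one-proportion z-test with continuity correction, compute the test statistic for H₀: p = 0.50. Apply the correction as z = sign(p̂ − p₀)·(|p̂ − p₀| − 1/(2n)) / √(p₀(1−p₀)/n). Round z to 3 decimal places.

z = -4.021

p̂ = 1113/2425 = 0.45897. p̂ − p₀ = -0.041031.
1/(2n) = 0.000206.
Corrected numerator: |-0.041031| − 0.000206 = 0.040825.
Under H₀, SE = √(p₀(1−p₀)/n) = √(0.50·0.50/2425) = √0.000103093 = 0.010153.
z = −0.040825/0.010153 = -4.021.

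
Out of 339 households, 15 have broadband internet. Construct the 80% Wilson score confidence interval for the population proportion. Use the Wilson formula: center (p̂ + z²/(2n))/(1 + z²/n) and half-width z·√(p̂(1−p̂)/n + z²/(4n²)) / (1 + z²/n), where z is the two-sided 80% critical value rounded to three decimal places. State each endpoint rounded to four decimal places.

(0.0320, 0.0609)

Here p̂ = 15/339 = 0.04425 and z = 1.282 (z² = 1.643524).
1 + z²/n = 1.004848.
Adjusted center: (0.04425 + z²/(2n))/1.004848 = 0.04645.
Radicand: p̂(1−p̂)/n + z²/(4n²) = 0.000124749 + 0.000003575 = 0.000128324.
Half-width = z·√(radicand)/denom = 1.282·0.011328/1.004848 = 0.01445.
So the interval runs from 0.0320 to 0.0609.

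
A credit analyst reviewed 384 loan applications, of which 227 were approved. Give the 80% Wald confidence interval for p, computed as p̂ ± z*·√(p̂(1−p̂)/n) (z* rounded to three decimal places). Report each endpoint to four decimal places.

p̂ = 227/384 = 0.59115.
SE(p̂) = √(0.59115·0.40885/384) = 0.025088.
The 80% critical value is z* = 1.282.
Margin = 1.282·0.025088 = 0.03216.
So the interval runs from 0.5590 to 0.6233.

(0.5590, 0.6233)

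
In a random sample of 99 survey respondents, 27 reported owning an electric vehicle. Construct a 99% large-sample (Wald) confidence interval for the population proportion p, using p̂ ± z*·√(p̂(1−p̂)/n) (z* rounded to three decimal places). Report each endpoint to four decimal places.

(0.1574, 0.3880)

With x = 27 successes in n = 99, p̂ = 0.27273.
Standard error of p̂: √(0.198347/99) = √0.002003506 = 0.044761.
For 99% confidence, z* = 2.576.
Margin = 2.576·0.044761 = 0.11530.
CI: 0.27273 ± 0.11530 = (0.1574, 0.3880).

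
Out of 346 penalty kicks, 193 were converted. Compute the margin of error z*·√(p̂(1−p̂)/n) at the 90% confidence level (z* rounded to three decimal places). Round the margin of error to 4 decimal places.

ME = 0.0439

Sample proportion p̂ = 193/346 = 0.55780.
SE = √(p̂(1−p̂)/n) = √(0.246659/346) = 0.026700.
z* = 1.645 at the 90% level.
ME = 1.645·0.026700 = 0.0439.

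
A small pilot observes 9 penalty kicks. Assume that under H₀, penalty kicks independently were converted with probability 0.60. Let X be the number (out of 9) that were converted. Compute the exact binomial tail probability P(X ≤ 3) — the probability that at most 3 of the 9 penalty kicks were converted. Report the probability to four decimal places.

X ~ Binomial(n=9, p=0.60).
P(X ≤ 3) = C(9,0)·0.60^0·0.40^9 + C(9,1)·0.60^1·0.40^8 + C(9,2)·0.60^2·0.40^7 + C(9,3)·0.60^3·0.40^6.
= 0.000262 + 0.003539 + 0.021234 + 0.074318 = 0.0994.

P = 0.0994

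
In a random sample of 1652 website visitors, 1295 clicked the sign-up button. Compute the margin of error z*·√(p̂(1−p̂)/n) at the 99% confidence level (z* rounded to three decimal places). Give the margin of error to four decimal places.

The sample proportion is 1295/1652 = 0.78390.
SE = √(p̂(1−p̂)/n) = √(0.169402/1652) = 0.010126.
For 99% confidence, z* = 2.576.
So ME = 0.0261.

ME = 0.0261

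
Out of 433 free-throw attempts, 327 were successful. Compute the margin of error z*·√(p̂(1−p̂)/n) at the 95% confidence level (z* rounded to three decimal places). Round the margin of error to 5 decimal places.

With x = 327 successes in n = 433, p̂ = 0.75520.
SE = √(p̂(1−p̂)/n) = √(0.184875/433) = 0.020663.
For 95% confidence, z* = 1.960.
Margin of error = z*·SE = 1.960 × 0.020663 = 0.04050.

ME = 0.04050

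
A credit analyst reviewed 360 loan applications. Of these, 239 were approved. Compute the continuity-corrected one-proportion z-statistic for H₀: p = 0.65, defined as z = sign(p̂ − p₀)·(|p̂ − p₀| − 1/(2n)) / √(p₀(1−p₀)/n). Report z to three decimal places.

p̂ = 239/360 = 0.66389. p̂ − p₀ = 0.013889.
1/(2n) = 0.001389.
Corrected numerator: |0.013889| − 0.001389 = 0.012500.
Under H₀, SE = √(p₀(1−p₀)/n) = √(0.65·0.35/360) = √0.000631944 = 0.025139.
z = +0.012500/0.025139 = 0.497.

z = 0.497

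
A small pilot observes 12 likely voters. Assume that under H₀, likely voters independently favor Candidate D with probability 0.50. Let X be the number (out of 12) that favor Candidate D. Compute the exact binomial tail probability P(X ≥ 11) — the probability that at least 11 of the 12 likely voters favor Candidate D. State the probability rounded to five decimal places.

X is binomial with n = 12 and p = 0.50.
P(X ≥ 11) = C(12,11)·0.50^11·0.50^1 + C(12,12)·0.50^12·0.50^0.
= 0.002930 + 0.000244 = 0.00317.

P = 0.00317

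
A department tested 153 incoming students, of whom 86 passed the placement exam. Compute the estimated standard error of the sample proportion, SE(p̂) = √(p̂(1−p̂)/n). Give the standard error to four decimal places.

SE = 0.0401

Sample proportion p̂ = 86/153 = 0.56209.
p̂(1−p̂) = 0.246145.
Dividing by n and taking the root: √0.001608791 = 0.0401.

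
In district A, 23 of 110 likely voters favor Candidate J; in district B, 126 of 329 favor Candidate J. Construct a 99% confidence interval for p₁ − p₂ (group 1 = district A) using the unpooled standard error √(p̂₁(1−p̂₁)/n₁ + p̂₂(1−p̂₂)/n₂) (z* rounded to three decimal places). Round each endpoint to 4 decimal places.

(-0.2953, -0.0525)

p̂₁ = 0.20909, p̂₂ = 0.38298, so the observed difference is -0.17389.
SE = √(0.001503381 + 0.000718255) = √0.002221636 = 0.047134.
z* = 2.576 at the 99% level. Margin of error = 0.12142.
Interval: -0.17389 ± 0.12142 → (-0.2953, -0.0525).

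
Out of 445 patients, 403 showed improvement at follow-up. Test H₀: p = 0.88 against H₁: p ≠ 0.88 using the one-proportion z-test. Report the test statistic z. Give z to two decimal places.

Sample proportion p̂ = 403/445 = 0.90562.
Under H₀, SE = √(p₀(1−p₀)/n) = √(0.88·0.12/445) = √0.000237303 = 0.015405.
z = (p̂ − p₀)/SE = (0.90562 − 0.88)/0.015405 = 1.66.

z = 1.66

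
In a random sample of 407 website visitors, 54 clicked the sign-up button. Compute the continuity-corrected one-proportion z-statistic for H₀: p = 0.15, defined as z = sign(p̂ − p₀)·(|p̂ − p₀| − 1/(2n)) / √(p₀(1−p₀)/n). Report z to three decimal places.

z = -0.909

p̂ = 54/407 = 0.13268. p̂ − p₀ = -0.017322.
Continuity correction 1/(2n) = 1/814 = 0.001229.
Corrected numerator: |-0.017322| − 0.001229 = 0.016093.
Null standard error: √(0.15·0.85/407) = √0.000313268 = 0.017699.
z = −0.016093/0.017699 = -0.909.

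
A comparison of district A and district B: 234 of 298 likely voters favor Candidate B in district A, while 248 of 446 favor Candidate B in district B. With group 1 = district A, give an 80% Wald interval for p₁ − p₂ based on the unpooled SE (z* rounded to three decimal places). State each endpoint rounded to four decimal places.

p̂₁ = 234/298 = 0.78523, p̂₂ = 248/446 = 0.55605; p̂₁ − p̂₂ = 0.22918.
Unpooled SE = √(p̂₁(1−p̂₁)/n₁ + p̂₂(1−p̂₂)/n₂) = √(0.000565910 + 0.000553493) = 0.033457.
z* = 1.282 at the 80% level. Margin = 1.282·0.033457 = 0.04289.
Interval: 0.22918 ± 0.04289 → (0.1863, 0.2721).

(0.1863, 0.2721)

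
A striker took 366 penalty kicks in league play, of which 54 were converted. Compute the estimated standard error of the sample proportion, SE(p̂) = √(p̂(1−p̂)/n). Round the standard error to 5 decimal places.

With x = 54 successes in n = 366, p̂ = 0.14754.
p̂(1−p̂) = 0.125772.
SE = √(0.125772/366) = √0.000343639 = 0.01854.

SE = 0.01854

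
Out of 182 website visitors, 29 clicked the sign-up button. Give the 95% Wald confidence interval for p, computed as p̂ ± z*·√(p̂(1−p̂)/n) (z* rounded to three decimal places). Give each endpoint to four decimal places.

Sample proportion p̂ = 29/182 = 0.15934.
Standard error of p̂: √(0.133951/182) = √0.000735996 = 0.027129.
For 95% confidence, z* = 1.960.
Margin = 1.960·0.027129 = 0.05317.
So the interval runs from 0.1062 to 0.2125.

(0.1062, 0.2125)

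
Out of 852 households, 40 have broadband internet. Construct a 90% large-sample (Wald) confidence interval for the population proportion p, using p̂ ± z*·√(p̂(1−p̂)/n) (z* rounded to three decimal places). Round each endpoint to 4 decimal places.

(0.0350, 0.0589)

Sample proportion p̂ = 40/852 = 0.04695.
Standard error of p̂: √(0.044744/852) = √0.000052517 = 0.007247.
For 90% confidence, z* = 1.645.
Margin = 1.645·0.007247 = 0.01192.
So the interval runs from 0.0350 to 0.0589.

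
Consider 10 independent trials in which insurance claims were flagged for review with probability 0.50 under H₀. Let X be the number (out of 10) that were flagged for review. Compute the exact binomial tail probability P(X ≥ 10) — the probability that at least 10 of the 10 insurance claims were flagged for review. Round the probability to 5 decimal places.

X is binomial with n = 10 and p = 0.50.
P(X ≥ 10) = C(10,10)·0.50^10·0.50^0.
= 0.000977 = 0.00098.

P = 0.00098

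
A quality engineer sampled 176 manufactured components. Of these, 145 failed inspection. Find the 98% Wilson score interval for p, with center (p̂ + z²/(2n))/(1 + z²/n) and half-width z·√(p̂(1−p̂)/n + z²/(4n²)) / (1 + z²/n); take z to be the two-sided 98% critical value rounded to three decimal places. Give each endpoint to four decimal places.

p̂ = 145/176 = 0.82386; z = 2.326, so z² = 5.410276.
Denominator 1 + z²/n = 1 + 5.410276/176 = 1.030740.
Center = (0.82386 + 0.015370)/1.030740 = 0.81420.
Radicand: p̂(1−p̂)/n + z²/(4n²) = 0.000824502 + 0.000043665 = 0.000868167.
Half-width = z·√(radicand)/denom = 2.326·0.029465/1.030740 = 0.06649.
So the interval runs from 0.7477 to 0.8807.

(0.7477, 0.8807)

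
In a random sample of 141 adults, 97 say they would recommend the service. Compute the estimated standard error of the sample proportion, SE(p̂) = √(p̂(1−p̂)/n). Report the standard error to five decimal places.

SE = 0.03902

With x = 97 successes in n = 141, p̂ = 0.68794.
p̂(1−p̂) = 0.214679.
SE = √(0.214679/141) = √0.001522546 = 0.03902.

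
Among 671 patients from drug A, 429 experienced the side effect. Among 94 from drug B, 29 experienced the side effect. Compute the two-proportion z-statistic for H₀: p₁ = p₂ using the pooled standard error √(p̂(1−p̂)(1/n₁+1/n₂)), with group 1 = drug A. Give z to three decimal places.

z = 6.129

p̂₁ = 429/671 = 0.63934, p̂₂ = 29/94 = 0.30851.
Pooled p̂ = (429+29)/(671+94) = 458/765 = 0.59869.
Pooled SE = √[0.2402597·0.01212861] ≈ 0.053982.
z = 0.33083/0.053982 = 6.129.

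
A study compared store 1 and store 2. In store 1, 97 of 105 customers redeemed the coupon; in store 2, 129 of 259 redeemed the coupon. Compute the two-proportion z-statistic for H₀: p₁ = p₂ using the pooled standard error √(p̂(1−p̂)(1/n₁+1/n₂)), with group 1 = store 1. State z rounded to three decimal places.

z = 7.585

Sample proportions: p̂₁ = 97/105 = 0.92381 and p̂₂ = 129/259 = 0.49807.
Pooling: p̂ = 226/364 = 0.62088.
Pooled SE = √[0.2353882·0.01338481] ≈ 0.056130.
z = 0.42574/0.056130 = 7.585.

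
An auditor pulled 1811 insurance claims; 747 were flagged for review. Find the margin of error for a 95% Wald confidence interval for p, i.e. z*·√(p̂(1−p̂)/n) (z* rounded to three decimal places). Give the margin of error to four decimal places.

p̂ = 747/1811 = 0.41248.
Standard error of p̂: √(0.242340/1811) = √0.000133816 = 0.011568.
The 95% critical value is z* = 1.960.
Margin of error = z*·SE = 1.960 × 0.011568 = 0.0227.

ME = 0.0227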